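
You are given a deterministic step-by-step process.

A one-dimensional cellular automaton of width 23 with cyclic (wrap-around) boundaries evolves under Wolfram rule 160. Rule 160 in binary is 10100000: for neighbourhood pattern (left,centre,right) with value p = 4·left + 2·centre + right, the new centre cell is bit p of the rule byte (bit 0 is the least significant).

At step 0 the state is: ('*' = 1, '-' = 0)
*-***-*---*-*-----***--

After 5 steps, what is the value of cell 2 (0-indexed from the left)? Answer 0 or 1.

0) *-***-*---*-*-----***--
1) -*-*-*-----*-------*---
2) --*-*------------------
3) ---*-------------------
4) -----------------------
5) -----------------------

0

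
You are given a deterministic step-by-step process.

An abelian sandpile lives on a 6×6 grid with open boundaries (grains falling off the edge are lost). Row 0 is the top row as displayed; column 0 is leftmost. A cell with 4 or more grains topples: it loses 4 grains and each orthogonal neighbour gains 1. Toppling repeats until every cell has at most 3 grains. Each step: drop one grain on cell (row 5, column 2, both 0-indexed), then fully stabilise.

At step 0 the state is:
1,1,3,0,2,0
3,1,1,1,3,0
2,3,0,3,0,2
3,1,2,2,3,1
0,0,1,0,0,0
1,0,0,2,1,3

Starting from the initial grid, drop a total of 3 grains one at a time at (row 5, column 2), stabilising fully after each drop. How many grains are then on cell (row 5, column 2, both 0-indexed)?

3

gen 0: 1,1,3,0,2,0
3,1,1,1,3,0
2,3,0,3,0,2
3,1,2,2,3,1
0,0,1,0,0,0
1,0,0,2,1,3
gen 1: 1,1,3,0,2,0
3,1,1,1,3,0
2,3,0,3,0,2
3,1,2,2,3,1
0,0,1,0,0,0
1,0,1,2,1,3
gen 2: 1,1,3,0,2,0
3,1,1,1,3,0
2,3,0,3,0,2
3,1,2,2,3,1
0,0,1,0,0,0
1,0,2,2,1,3
gen 3: 1,1,3,0,2,0
3,1,1,1,3,0
2,3,0,3,0,2
3,1,2,2,3,1
0,0,1,0,0,0
1,0,3,2,1,3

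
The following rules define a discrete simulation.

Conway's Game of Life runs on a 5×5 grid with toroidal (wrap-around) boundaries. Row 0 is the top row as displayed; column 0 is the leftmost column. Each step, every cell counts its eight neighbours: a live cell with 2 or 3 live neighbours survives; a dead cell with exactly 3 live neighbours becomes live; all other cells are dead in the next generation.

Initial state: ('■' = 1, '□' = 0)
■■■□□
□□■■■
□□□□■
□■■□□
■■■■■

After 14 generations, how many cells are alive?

[0] ■■■□□
□□■■■
□□□□■
□■■□□
■■■■■
[1] □□□□□
□□■□■
■■□□■
□□□□□
□□□□■
[2] □□□■□
□■□■■
■■□■■
□□□□■
□□□□□
[3] □□■■■
□■□□□
□■□□□
□□□■■
□□□□□
[4] □□■■□
■■□■□
■□■□□
□□□□□
□□■□□
[5] □□□■■
■□□■□
■□■□■
□■□□□
□□■■□
[6] □□□□□
■■■□□
■□■■■
■■□□■
□□■■■
[7] ■□□□■
■□■□□
□□□□□
□□□□□
□■■■■
[8] □□□□□
■■□□■
□□□□□
□□■■□
□■■■■
[9] □□□□□
■□□□□
■■■■■
□■□□■
□■□□■
[10] ■□□□□
■□■■□
□□■■□
□□□□□
□□□□□
[11] □■□□■
□□■■□
□■■■■
□□□□□
□□□□□
[12] □□■■□
□□□□□
□■□□■
□□■■□
□□□□□
[13] □□□□□
□□■■□
□□■■□
□□■■□
□□□□□
[14] □□□□□
□□■■□
□■□□■
□□■■□
□□□□□

6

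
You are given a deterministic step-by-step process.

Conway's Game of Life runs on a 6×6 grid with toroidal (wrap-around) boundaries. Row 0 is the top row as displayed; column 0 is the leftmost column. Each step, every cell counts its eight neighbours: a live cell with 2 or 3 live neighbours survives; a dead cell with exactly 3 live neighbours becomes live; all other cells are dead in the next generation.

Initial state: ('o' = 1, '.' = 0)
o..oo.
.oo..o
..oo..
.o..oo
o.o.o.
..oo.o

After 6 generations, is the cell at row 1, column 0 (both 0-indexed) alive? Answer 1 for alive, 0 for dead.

step 0: o..oo.
.oo..o
..oo..
.o..oo
o.o.o.
..oo.o
step 1: o.....
oo...o
...o.o
oo..oo
o.o...
o.o...
step 2: ......
.o..oo
..o...
.oooo.
..oo..
o....o
step 3: ....o.
......
o....o
.o..o.
o....o
......
step 4: ......
.....o
o....o
.o..o.
o....o
.....o
step 5: ......
o....o
o...oo
.o..o.
o...oo
o....o
step 6: ......
o...o.
.o..o.
.o.o..
.o..o.
o...o.

1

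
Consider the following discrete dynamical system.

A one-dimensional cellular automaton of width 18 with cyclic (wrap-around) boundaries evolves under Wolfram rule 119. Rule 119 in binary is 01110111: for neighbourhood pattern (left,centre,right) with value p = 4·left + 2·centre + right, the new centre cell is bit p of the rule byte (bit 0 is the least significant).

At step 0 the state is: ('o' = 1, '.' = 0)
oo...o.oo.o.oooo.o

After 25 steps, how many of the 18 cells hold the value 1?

t=0: oo...o.oo.o.oooo.o
t=1: .oooooo.oooo...oo.
t=2: o.....oo...oooo.oo
t=3: oooooo.oooo...oo..
t=4: .....oo...oooo.ooo
t=5: ooooo.oooo...oo..o
t=6: ....oo...oooo.ooo.
t=7: oooo.oooo...oo..oo
t=8: ...oo...oooo.ooo..
t=9: ooo.oooo...oo..ooo
t=10: ..oo...oooo.ooo...
t=11: oo.oooo...oo..oooo
t=12: .oo...oooo.ooo....
t=13: o.oooo...oo..ooooo
t=14: oo...oooo.ooo.....
t=15: .oooo...oo..oooooo
t=16: o...oooo.ooo.....o
t=17: oooo...oo..oooooo.
t=18: ...oooo.ooo.....oo
t=19: ooo...oo..oooooo.o
t=20: ..oooo.ooo.....oo.
t=21: oo...oo..oooooo.oo
t=22: .oooo.ooo.....oo..
t=23: o...oo..oooooo.ooo
t=24: oooo.ooo.....oo...
t=25: ...oo..oooooo.oooo

12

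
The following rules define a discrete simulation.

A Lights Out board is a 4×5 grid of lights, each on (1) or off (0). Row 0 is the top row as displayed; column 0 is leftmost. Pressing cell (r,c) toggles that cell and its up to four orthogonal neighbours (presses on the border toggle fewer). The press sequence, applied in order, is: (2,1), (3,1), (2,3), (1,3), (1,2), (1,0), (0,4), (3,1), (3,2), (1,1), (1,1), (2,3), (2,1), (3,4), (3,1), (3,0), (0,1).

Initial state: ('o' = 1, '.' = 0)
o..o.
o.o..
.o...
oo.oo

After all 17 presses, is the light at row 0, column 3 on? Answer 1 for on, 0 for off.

0) o..o.
o.o..
.o...
oo.oo
1) o..o.
ooo..
o.o..
o..oo
2) o..o.
ooo..
ooo..
.oooo
3) o..o.
oooo.
oo.oo
.oo.o
4) o....
oo..o
oo..o
.oo.o
5) o.o..
o.ooo
ooo.o
.oo.o
6) ..o..
.oooo
.oo.o
.oo.o
7) ..ooo
.ooo.
.oo.o
.oo.o
8) ..ooo
.ooo.
..o.o
o...o
9) ..ooo
.ooo.
....o
ooooo
10) .oooo
o..o.
.o..o
ooooo
11) ..ooo
.ooo.
....o
ooooo
12) ..ooo
.oo..
..oo.
ooo.o
13) ..ooo
..o..
oo.o.
o.o.o
14) ..ooo
..o..
oo.oo
o.oo.
15) ..ooo
..o..
o..oo
.o.o.
16) ..ooo
..o..
...oo
o..o.
17) oo.oo
.oo..
...oo
o..o.

1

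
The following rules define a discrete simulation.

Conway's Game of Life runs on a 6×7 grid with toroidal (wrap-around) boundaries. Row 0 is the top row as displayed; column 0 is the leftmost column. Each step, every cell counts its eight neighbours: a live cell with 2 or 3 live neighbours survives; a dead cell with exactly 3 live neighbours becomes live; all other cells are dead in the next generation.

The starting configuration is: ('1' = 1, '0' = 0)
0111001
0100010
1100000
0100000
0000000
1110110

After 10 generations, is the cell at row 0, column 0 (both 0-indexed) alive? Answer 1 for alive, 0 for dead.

1

k=0  0111001
0100010
1100000
0100000
0000000
1110110
k=1  0001001
0000001
1110000
1100000
1010000
1000111
k=2  0000100
0110001
0010001
0000001
0000010
1101110
k=3  0000101
1111010
0110011
0000011
1000010
0001011
k=4  0100000
0001000
0001000
0100100
1000000
1000000
k=5  0000000
0010000
0011100
0000000
1100000
1100000
k=6  0100000
0010000
0011000
0111000
1100000
1100000
k=7  1110000
0111000
0000000
1001000
0000000
0010000
k=8  1000000
1001000
0101000
0000000
0000000
0010000
k=9  0100000
1110000
0010000
0000000
0000000
0000000
k=10  1110000
1010000
0010000
0000000
0000000
0000000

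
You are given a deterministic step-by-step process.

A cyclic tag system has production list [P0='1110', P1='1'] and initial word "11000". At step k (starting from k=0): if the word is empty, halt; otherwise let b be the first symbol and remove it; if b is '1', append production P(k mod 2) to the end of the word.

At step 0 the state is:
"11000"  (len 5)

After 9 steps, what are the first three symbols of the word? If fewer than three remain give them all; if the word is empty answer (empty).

111

gen 0: "11000"  (len 5)
gen 1: "10001110"  (len 8)
gen 2: "00011101"  (len 8)
gen 3: "0011101"  (len 7)
gen 4: "011101"  (len 6)
gen 5: "11101"  (len 5)
gen 6: "11011"  (len 5)
gen 7: "10111110"  (len 8)
gen 8: "01111101"  (len 8)
gen 9: "1111101"  (len 7)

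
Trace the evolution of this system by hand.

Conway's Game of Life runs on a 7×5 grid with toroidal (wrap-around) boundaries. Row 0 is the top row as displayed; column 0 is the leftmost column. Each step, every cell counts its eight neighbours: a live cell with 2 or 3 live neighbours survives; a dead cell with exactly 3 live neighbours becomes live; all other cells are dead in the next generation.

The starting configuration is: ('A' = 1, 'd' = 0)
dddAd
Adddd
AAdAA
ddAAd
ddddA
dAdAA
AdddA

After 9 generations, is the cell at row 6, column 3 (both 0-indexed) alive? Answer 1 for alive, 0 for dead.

[0] dddAd
Adddd
AAdAA
ddAAd
ddddA
dAdAA
AdddA
[1] Adddd
AAAAd
AAdAd
dAAdd
AdddA
dddAd
AdAdd
[2] AddAd
dddAd
dddAd
ddAAd
AAAAA
AAdAd
dAddA
[3] AdAAd
ddAAd
dddAA
Adddd
ddddd
ddddd
dAdAd
[4] ddddd
dAddd
ddAAA
ddddA
ddddd
ddddd
dAdAA
[5] AdAdd
ddAAd
AdAAA
ddddA
ddddd
ddddd
ddddd
[6] dAAAd
Adddd
AAAdd
AdddA
ddddd
ddddd
ddddd
[7] dAAdd
AddAA
ddddd
AdddA
ddddd
ddddd
ddAdd
[8] AAAdA
AAAAA
dddAd
ddddd
ddddd
ddddd
dAAdd
[9] ddddd
ddddd
AAdAd
ddddd
ddddd
ddddd
ddAAd

1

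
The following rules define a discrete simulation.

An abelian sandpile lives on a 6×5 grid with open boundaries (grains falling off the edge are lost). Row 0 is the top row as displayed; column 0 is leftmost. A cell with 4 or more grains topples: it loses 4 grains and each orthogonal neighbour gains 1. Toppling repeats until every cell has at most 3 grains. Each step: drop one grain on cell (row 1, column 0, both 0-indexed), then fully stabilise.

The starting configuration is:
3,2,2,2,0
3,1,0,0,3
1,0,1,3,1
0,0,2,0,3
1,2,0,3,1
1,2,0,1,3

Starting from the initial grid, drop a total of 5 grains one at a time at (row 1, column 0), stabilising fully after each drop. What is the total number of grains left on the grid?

42

0) 3,2,2,2,0
3,1,0,0,3
1,0,1,3,1
0,0,2,0,3
1,2,0,3,1
1,2,0,1,3
1) 0,3,2,2,0
1,2,0,0,3
2,0,1,3,1
0,0,2,0,3
1,2,0,3,1
1,2,0,1,3
2) 0,3,2,2,0
2,2,0,0,3
2,0,1,3,1
0,0,2,0,3
1,2,0,3,1
1,2,0,1,3
3) 0,3,2,2,0
3,2,0,0,3
2,0,1,3,1
0,0,2,0,3
1,2,0,3,1
1,2,0,1,3
4) 1,3,2,2,0
0,3,0,0,3
3,0,1,3,1
0,0,2,0,3
1,2,0,3,1
1,2,0,1,3
5) 1,3,2,2,0
1,3,0,0,3
3,0,1,3,1
0,0,2,0,3
1,2,0,3,1
1,2,0,1,3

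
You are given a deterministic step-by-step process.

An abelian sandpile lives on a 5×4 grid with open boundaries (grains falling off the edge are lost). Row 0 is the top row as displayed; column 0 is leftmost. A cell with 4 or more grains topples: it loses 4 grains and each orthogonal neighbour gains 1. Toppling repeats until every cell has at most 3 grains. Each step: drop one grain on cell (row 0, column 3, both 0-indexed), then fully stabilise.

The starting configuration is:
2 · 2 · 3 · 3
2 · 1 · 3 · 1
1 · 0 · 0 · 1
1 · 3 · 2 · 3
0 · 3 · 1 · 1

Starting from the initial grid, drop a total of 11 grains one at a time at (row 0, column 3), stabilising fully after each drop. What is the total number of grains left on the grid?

32

k=0  2 · 2 · 3 · 3
2 · 1 · 3 · 1
1 · 0 · 0 · 1
1 · 3 · 2 · 3
0 · 3 · 1 · 1
k=1  2 · 3 · 1 · 1
2 · 2 · 0 · 3
1 · 0 · 1 · 1
1 · 3 · 2 · 3
0 · 3 · 1 · 1
k=2  2 · 3 · 1 · 2
2 · 2 · 0 · 3
1 · 0 · 1 · 1
1 · 3 · 2 · 3
0 · 3 · 1 · 1
k=3  2 · 3 · 1 · 3
2 · 2 · 0 · 3
1 · 0 · 1 · 1
1 · 3 · 2 · 3
0 · 3 · 1 · 1
k=4  2 · 3 · 2 · 1
2 · 2 · 1 · 0
1 · 0 · 1 · 2
1 · 3 · 2 · 3
0 · 3 · 1 · 1
k=5  2 · 3 · 2 · 2
2 · 2 · 1 · 0
1 · 0 · 1 · 2
1 · 3 · 2 · 3
0 · 3 · 1 · 1
k=6  2 · 3 · 2 · 3
2 · 2 · 1 · 0
1 · 0 · 1 · 2
1 · 3 · 2 · 3
0 · 3 · 1 · 1
k=7  2 · 3 · 3 · 0
2 · 2 · 1 · 1
1 · 0 · 1 · 2
1 · 3 · 2 · 3
0 · 3 · 1 · 1
k=8  2 · 3 · 3 · 1
2 · 2 · 1 · 1
1 · 0 · 1 · 2
1 · 3 · 2 · 3
0 · 3 · 1 · 1
k=9  2 · 3 · 3 · 2
2 · 2 · 1 · 1
1 · 0 · 1 · 2
1 · 3 · 2 · 3
0 · 3 · 1 · 1
k=10  2 · 3 · 3 · 3
2 · 2 · 1 · 1
1 · 0 · 1 · 2
1 · 3 · 2 · 3
0 · 3 · 1 · 1
k=11  3 · 0 · 1 · 1
2 · 3 · 2 · 2
1 · 0 · 1 · 2
1 · 3 · 2 · 3
0 · 3 · 1 · 1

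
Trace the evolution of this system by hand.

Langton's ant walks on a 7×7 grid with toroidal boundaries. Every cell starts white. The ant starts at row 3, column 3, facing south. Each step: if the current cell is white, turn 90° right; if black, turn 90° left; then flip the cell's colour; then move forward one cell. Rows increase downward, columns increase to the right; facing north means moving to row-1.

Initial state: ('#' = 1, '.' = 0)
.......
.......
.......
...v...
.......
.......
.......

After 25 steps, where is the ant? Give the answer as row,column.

1,4

[0] .......
.......
.......
...v...
.......
.......
.......
[1] .......
.......
.......
..<#...
.......
.......
.......
[2] .......
.......
..^....
..##...
.......
.......
.......
[3] .......
.......
..#>...
..##...
.......
.......
.......
[4] .......
.......
..##...
..#v...
.......
.......
.......
[5] .......
.......
..##...
..#.>..
.......
.......
.......
[6] .......
.......
..##...
..#.#..
....v..
.......
.......
[7] .......
.......
..##...
..#.#..
...<#..
.......
.......
[8] .......
.......
..##...
..#^#..
...##..
.......
.......
[9] .......
.......
..##...
..##>..
...##..
.......
.......
[10] .......
.......
..##^..
..##...
...##..
.......
.......
[11] .......
.......
..###>.
..##...
...##..
.......
.......
[12] .......
.......
..####.
..##.v.
...##..
.......
.......
[13] .......
.......
..####.
..##<#.
...##..
.......
.......
[14] .......
.......
..##^#.
..####.
...##..
.......
.......
[15] .......
.......
..#<.#.
..####.
...##..
.......
.......
[16] .......
.......
..#..#.
..#v##.
...##..
.......
.......
[17] .......
.......
..#..#.
..#.>#.
...##..
.......
.......
[18] .......
.......
..#.^#.
..#..#.
...##..
.......
.......
[19] .......
.......
..#.#>.
..#..#.
...##..
.......
.......
[20] .......
.....^.
..#.#..
..#..#.
...##..
.......
.......
[21] .......
.....#>
..#.#..
..#..#.
...##..
.......
.......
[22] .......
.....##
..#.#.v
..#..#.
...##..
.......
.......
[23] .......
.....##
..#.#<#
..#..#.
...##..
.......
.......
[24] .......
.....^#
..#.###
..#..#.
...##..
.......
.......
[25] .......
....<.#
..#.###
..#..#.
...##..
.......
.......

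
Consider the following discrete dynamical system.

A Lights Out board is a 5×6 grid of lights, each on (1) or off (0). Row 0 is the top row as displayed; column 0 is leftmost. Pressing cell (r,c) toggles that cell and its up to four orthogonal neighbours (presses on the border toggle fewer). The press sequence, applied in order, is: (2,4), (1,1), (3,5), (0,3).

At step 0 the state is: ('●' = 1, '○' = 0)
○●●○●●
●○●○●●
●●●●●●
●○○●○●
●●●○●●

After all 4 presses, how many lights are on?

14

k=0  ○●●○●●
●○●○●●
●●●●●●
●○○●○●
●●●○●●
k=1  ○●●○●●
●○●○○●
●●●○○○
●○○●●●
●●●○●●
k=2  ○○●○●●
○●○○○●
●○●○○○
●○○●●●
●●●○●●
k=3  ○○●○●●
○●○○○●
●○●○○●
●○○●○○
●●●○●○
k=4  ○○○●○●
○●○●○●
●○●○○●
●○○●○○
●●●○●○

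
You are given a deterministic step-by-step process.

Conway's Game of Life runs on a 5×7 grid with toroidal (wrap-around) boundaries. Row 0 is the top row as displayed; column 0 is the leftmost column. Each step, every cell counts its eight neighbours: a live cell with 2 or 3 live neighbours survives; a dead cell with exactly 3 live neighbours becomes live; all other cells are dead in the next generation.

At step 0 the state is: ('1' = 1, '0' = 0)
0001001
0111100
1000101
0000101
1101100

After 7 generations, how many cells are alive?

5

step 0: 0001001
0111100
1000101
0000101
1101100
step 1: 0000010
0110101
1110101
0100101
1011101
step 2: 0000000
0010101
0000101
0000100
1111101
step 3: 0000101
0001000
0000100
0110101
1111110
step 4: 1100001
0001110
0010110
0000001
0000000
step 5: 1000111
1111000
0000001
0000010
0000001
step 6: 0011110
0111100
1110001
0000011
1000100
step 7: 0000010
0000001
0000101
0000010
0000000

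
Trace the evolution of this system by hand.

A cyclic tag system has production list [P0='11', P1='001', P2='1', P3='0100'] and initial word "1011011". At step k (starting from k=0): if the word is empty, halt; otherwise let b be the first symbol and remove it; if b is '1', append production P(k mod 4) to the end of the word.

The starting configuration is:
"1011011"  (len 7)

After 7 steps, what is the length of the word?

step 0: "1011011"  (len 7)
step 1: "01101111"  (len 8)
step 2: "1101111"  (len 7)
step 3: "1011111"  (len 7)
step 4: "0111110100"  (len 10)
step 5: "111110100"  (len 9)
step 6: "11110100001"  (len 11)
step 7: "11101000011"  (len 11)

11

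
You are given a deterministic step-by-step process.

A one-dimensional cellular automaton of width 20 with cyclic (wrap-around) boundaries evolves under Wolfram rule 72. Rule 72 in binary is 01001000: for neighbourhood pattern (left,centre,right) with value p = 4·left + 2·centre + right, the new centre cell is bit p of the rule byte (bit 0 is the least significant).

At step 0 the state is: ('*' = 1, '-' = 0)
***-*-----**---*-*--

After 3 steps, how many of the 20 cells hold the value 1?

2

t=0: ***-*-----**---*-*--
t=1: *-*-------**--------
t=2: ----------**--------
t=3: ----------**--------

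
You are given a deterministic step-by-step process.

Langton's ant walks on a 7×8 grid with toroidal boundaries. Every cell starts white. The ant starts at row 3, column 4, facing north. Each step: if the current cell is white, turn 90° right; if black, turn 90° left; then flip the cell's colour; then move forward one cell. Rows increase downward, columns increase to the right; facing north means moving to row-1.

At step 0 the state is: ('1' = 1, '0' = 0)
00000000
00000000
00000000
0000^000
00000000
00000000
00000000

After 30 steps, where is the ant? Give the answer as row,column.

4,3

t=0: 00000000
00000000
00000000
0000^000
00000000
00000000
00000000
t=1: 00000000
00000000
00000000
00001>00
00000000
00000000
00000000
t=2: 00000000
00000000
00000000
00001100
00000v00
00000000
00000000
t=3: 00000000
00000000
00000000
00001100
0000<100
00000000
00000000
t=4: 00000000
00000000
00000000
0000^100
00001100
00000000
00000000
t=5: 00000000
00000000
00000000
000<0100
00001100
00000000
00000000
t=6: 00000000
00000000
000^0000
00010100
00001100
00000000
00000000
t=7: 00000000
00000000
0001>000
00010100
00001100
00000000
00000000
t=8: 00000000
00000000
00011000
0001v100
00001100
00000000
00000000
t=9: 00000000
00000000
00011000
000<1100
00001100
00000000
00000000
t=10: 00000000
00000000
00011000
00001100
000v1100
00000000
00000000
t=11: 00000000
00000000
00011000
00001100
00<11100
00000000
00000000
t=12: 00000000
00000000
00011000
00^01100
00111100
00000000
00000000
t=13: 00000000
00000000
00011000
001>1100
00111100
00000000
00000000
t=14: 00000000
00000000
00011000
00111100
001v1100
00000000
00000000
t=15: 00000000
00000000
00011000
00111100
0010>100
00000000
00000000
t=16: 00000000
00000000
00011000
0011^100
00100100
00000000
00000000
t=17: 00000000
00000000
00011000
001<0100
00100100
00000000
00000000
t=18: 00000000
00000000
00011000
00100100
001v0100
00000000
00000000
t=19: 00000000
00000000
00011000
00100100
00<10100
00000000
00000000
t=20: 00000000
00000000
00011000
00100100
00010100
00v00000
00000000
t=21: 00000000
00000000
00011000
00100100
00010100
0<100000
00000000
t=22: 00000000
00000000
00011000
00100100
0^010100
01100000
00000000
t=23: 00000000
00000000
00011000
00100100
01>10100
01100000
00000000
t=24: 00000000
00000000
00011000
00100100
01110100
01v00000
00000000
t=25: 00000000
00000000
00011000
00100100
01110100
010>0000
00000000
t=26: 00000000
00000000
00011000
00100100
01110100
01010000
000v0000
t=27: 00000000
00000000
00011000
00100100
01110100
01010000
00<10000
t=28: 00000000
00000000
00011000
00100100
01110100
01^10000
00110000
t=29: 00000000
00000000
00011000
00100100
01110100
011>0000
00110000
t=30: 00000000
00000000
00011000
00100100
011^0100
01100000
00110000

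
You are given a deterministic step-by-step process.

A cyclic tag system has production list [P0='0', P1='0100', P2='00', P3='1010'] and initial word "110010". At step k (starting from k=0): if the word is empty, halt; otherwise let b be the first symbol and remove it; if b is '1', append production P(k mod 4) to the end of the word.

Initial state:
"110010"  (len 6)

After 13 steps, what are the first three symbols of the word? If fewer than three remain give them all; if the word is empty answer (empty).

gen 0: "110010"  (len 6)
gen 1: "100100"  (len 6)
gen 2: "001000100"  (len 9)
gen 3: "01000100"  (len 8)
gen 4: "1000100"  (len 7)
gen 5: "0001000"  (len 7)
gen 6: "001000"  (len 6)
gen 7: "01000"  (len 5)
gen 8: "1000"  (len 4)
gen 9: "0000"  (len 4)
gen 10: "000"  (len 3)
gen 11: "00"  (len 2)
gen 12: "0"  (len 1)
gen 13: (halted — word empty)

(empty)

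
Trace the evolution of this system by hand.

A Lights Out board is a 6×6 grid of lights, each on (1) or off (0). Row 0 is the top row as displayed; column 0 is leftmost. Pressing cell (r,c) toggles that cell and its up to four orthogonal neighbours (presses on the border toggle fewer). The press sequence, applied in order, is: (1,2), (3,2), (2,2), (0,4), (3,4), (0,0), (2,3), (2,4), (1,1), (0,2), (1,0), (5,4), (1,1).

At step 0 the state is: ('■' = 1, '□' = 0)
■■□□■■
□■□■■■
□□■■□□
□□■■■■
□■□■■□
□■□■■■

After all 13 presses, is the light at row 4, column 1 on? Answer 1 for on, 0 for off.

0) ■■□□■■
□■□■■■
□□■■□□
□□■■■■
□■□■■□
□■□■■■
1) ■■■□■■
□□■□■■
□□□■□□
□□■■■■
□■□■■□
□■□■■■
2) ■■■□■■
□□■□■■
□□■■□□
□■□□■■
□■■■■□
□■□■■■
3) ■■■□■■
□□□□■■
□■□□□□
□■■□■■
□■■■■□
□■□■■■
4) ■■■■□□
□□□□□■
□■□□□□
□■■□■■
□■■■■□
□■□■■■
5) ■■■■□□
□□□□□■
□■□□■□
□■■■□□
□■■■□□
□■□■■■
6) □□■■□□
■□□□□■
□■□□■□
□■■■□□
□■■■□□
□■□■■■
7) □□■■□□
■□□■□■
□■■■□□
□■■□□□
□■■■□□
□■□■■■
8) □□■■□□
■□□■■■
□■■□■■
□■■□■□
□■■■□□
□■□■■■
9) □■■■□□
□■■■■■
□□■□■■
□■■□■□
□■■■□□
□■□■■■
10) □□□□□□
□■□■■■
□□■□■■
□■■□■□
□■■■□□
□■□■■■
11) ■□□□□□
■□□■■■
■□■□■■
□■■□■□
□■■■□□
□■□■■■
12) ■□□□□□
■□□■■■
■□■□■■
□■■□■□
□■■■■□
□■□□□□
13) ■■□□□□
□■■■■■
■■■□■■
□■■□■□
□■■■■□
□■□□□□

1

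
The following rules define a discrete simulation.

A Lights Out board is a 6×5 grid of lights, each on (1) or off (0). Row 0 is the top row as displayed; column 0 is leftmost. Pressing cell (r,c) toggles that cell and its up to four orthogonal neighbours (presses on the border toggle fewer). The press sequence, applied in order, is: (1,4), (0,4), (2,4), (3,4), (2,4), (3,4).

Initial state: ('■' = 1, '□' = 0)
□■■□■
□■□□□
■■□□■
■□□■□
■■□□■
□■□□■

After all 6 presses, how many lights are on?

[0] □■■□■
□■□□□
■■□□■
■□□■□
■■□□■
□■□□■
[1] □■■□□
□■□■■
■■□□□
■□□■□
■■□□■
□■□□■
[2] □■■■■
□■□■□
■■□□□
■□□■□
■■□□■
□■□□■
[3] □■■■■
□■□■■
■■□■■
■□□■■
■■□□■
□■□□■
[4] □■■■■
□■□■■
■■□■□
■□□□□
■■□□□
□■□□■
[5] □■■■■
□■□■□
■■□□■
■□□□■
■■□□□
□■□□■
[6] □■■■■
□■□■□
■■□□□
■□□■□
■■□□■
□■□□■

15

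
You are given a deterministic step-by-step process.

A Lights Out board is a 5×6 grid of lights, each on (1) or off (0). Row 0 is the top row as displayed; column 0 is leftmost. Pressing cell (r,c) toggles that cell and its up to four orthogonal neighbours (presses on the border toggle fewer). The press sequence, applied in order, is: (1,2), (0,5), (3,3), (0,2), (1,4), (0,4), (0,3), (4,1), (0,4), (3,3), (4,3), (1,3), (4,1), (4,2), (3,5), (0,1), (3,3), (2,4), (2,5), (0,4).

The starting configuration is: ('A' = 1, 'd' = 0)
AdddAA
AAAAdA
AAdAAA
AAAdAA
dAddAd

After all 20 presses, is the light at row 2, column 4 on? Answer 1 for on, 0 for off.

0) AdddAA
AAAAdA
AAdAAA
AAAdAA
dAddAd
1) AdAdAA
AddddA
AAAAAA
AAAdAA
dAddAd
2) AdAddd
Addddd
AAAAAA
AAAdAA
dAddAd
3) AdAddd
Addddd
AAAdAA
AAdAdA
dAdAAd
4) AAdAdd
AdAddd
AAAdAA
AAdAdA
dAdAAd
5) AAdAAd
AdAAAA
AAAddA
AAdAdA
dAdAAd
6) AAdddA
AdAAdA
AAAddA
AAdAdA
dAdAAd
7) AAAAAA
AdAddA
AAAddA
AAdAdA
dAdAAd
8) AAAAAA
AdAddA
AAAddA
AddAdA
AdAAAd
9) AAAddd
AdAdAA
AAAddA
AddAdA
AdAAAd
10) AAAddd
AdAdAA
AAAAdA
AdAdAA
AdAdAd
11) AAAddd
AdAdAA
AAAAdA
AdAAAA
AddAdd
12) AAAAdd
AddAdA
AAAddA
AdAAAA
AddAdd
13) AAAAdd
AddAdA
AAAddA
AAAAAA
dAAAdd
14) AAAAdd
AddAdA
AAAddA
AAdAAA
dddddd
15) AAAAdd
AddAdA
AAAddd
AAdAdd
dddddA
16) dddAdd
AAdAdA
AAAddd
AAdAdd
dddddA
17) dddAdd
AAdAdA
AAAAdd
AAAdAd
dddAdA
18) dddAdd
AAdAAA
AAAdAA
AAAddd
dddAdA
19) dddAdd
AAdAAd
AAAddd
AAAddA
dddAdA
20) ddddAA
AAdAdd
AAAddd
AAAddA
dddAdA

0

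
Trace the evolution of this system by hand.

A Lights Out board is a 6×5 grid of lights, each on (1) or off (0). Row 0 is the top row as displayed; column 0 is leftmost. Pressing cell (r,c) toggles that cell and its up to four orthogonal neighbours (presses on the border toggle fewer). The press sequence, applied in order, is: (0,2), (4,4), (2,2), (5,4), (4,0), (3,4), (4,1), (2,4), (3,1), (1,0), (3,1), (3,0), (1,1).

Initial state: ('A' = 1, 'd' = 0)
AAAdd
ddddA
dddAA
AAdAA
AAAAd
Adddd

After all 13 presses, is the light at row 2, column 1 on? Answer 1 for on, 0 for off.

gen 0: AAAdd
ddddA
dddAA
AAdAA
AAAAd
Adddd
gen 1: AddAd
ddAdA
dddAA
AAdAA
AAAAd
Adddd
gen 2: AddAd
ddAdA
dddAA
AAdAd
AAAdA
AdddA
gen 3: AddAd
ddddA
dAAdA
AAAAd
AAAdA
AdddA
gen 4: AddAd
ddddA
dAAdA
AAAAd
AAAdd
AddAd
gen 5: AddAd
ddddA
dAAdA
dAAAd
ddAdd
dddAd
gen 6: AddAd
ddddA
dAAdd
dAAdA
ddAdA
dddAd
gen 7: AddAd
ddddA
dAAdd
ddAdA
AAddA
dAdAd
gen 8: AddAd
ddddd
dAAAA
ddAdd
AAddA
dAdAd
gen 9: AddAd
ddddd
ddAAA
AAddd
AdddA
dAdAd
gen 10: dddAd
AAddd
AdAAA
AAddd
AdddA
dAdAd
gen 11: dddAd
AAddd
AAAAA
ddAdd
AAddA
dAdAd
gen 12: dddAd
AAddd
dAAAA
AAAdd
dAddA
dAdAd
gen 13: dAdAd
ddAdd
ddAAA
AAAdd
dAddA
dAdAd

0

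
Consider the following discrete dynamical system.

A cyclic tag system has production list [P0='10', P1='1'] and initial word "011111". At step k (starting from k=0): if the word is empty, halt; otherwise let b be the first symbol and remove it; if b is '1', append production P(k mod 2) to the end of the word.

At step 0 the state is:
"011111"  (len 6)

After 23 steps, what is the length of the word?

0) "011111"  (len 6)
1) "11111"  (len 5)
2) "11111"  (len 5)
3) "111110"  (len 6)
4) "111101"  (len 6)
5) "1110110"  (len 7)
6) "1101101"  (len 7)
7) "10110110"  (len 8)
8) "01101101"  (len 8)
9) "1101101"  (len 7)
10) "1011011"  (len 7)
11) "01101110"  (len 8)
12) "1101110"  (len 7)
13) "10111010"  (len 8)
14) "01110101"  (len 8)
15) "1110101"  (len 7)
16) "1101011"  (len 7)
17) "10101110"  (len 8)
18) "01011101"  (len 8)
19) "1011101"  (len 7)
20) "0111011"  (len 7)
21) "111011"  (len 6)
22) "110111"  (len 6)
23) "1011110"  (len 7)

7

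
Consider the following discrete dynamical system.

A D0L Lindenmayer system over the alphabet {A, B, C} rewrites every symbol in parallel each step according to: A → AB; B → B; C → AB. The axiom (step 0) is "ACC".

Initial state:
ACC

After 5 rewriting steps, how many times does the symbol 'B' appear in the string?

15

t=0: ACC
t=1: ABABAB
t=2: ABBABBABB
t=3: ABBBABBBABBB
t=4: ABBBBABBBBABBBB
t=5: ABBBBBABBBBBABBBBB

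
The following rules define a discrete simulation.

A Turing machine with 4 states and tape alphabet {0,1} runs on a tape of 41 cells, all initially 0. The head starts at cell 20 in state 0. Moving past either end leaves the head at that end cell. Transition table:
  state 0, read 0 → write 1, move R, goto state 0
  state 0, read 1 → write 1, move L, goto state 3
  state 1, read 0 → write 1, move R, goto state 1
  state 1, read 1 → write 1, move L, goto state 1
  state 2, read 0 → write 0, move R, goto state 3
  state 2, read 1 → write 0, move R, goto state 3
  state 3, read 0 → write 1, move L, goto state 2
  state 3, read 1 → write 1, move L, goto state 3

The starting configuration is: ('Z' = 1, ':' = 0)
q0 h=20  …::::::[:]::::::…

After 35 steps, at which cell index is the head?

gen 0: q0 h=20  …::::::[:]::::::…
gen 1: q0 h=21  …:::::Z[:]::::::…
gen 2: q0 h=22  …::::ZZ[:]::::::…
gen 3: q0 h=23  …:::ZZZ[:]::::::…
gen 4: q0 h=24  …::ZZZZ[:]::::::…
gen 5: q0 h=25  …:ZZZZZ[:]::::::…
gen 6: q0 h=26  …ZZZZZZ[:]::::::…
gen 7: q0 h=27  …ZZZZZZ[:]::::::…
gen 8: q0 h=28  …ZZZZZZ[:]::::::…
gen 9: q0 h=29  …ZZZZZZ[:]::::::…
gen 10: q0 h=30  …ZZZZZZ[:]::::::…
gen 11: q0 h=31  …ZZZZZZ[:]::::::…
gen 12: q0 h=32  …ZZZZZZ[:]::::::…
gen 13: q0 h=33  …ZZZZZZ[:]::::::…
gen 14: q0 h=34  …ZZZZZZ[:]::::::|
gen 15: q0 h=35  …ZZZZZZ[:]:::::|
gen 16: q0 h=36  …ZZZZZZ[:]::::|
gen 17: q0 h=37  …ZZZZZZ[:]:::|
gen 18: q0 h=38  …ZZZZZZ[:]::|
gen 19: q0 h=39  …ZZZZZZ[:]:|
gen 20: q0 h=40  …ZZZZZZ[:]|
gen 21: q0 h=40  …ZZZZZZ[Z]|
gen 22: q3 h=39  …ZZZZZZ[Z]Z|
gen 23: q3 h=38  …ZZZZZZ[Z]ZZ|
gen 24: q3 h=37  …ZZZZZZ[Z]ZZZ|
gen 25: q3 h=36  …ZZZZZZ[Z]ZZZZ|
gen 26: q3 h=35  …ZZZZZZ[Z]ZZZZZ|
gen 27: q3 h=34  …ZZZZZZ[Z]ZZZZZZ|
gen 28: q3 h=33  …ZZZZZZ[Z]ZZZZZZ…
gen 29: q3 h=32  …ZZZZZZ[Z]ZZZZZZ…
gen 30: q3 h=31  …ZZZZZZ[Z]ZZZZZZ…
gen 31: q3 h=30  …ZZZZZZ[Z]ZZZZZZ…
gen 32: q3 h=29  …ZZZZZZ[Z]ZZZZZZ…
gen 33: q3 h=28  …ZZZZZZ[Z]ZZZZZZ…
gen 34: q3 h=27  …ZZZZZZ[Z]ZZZZZZ…
gen 35: q3 h=26  …ZZZZZZ[Z]ZZZZZZ…

26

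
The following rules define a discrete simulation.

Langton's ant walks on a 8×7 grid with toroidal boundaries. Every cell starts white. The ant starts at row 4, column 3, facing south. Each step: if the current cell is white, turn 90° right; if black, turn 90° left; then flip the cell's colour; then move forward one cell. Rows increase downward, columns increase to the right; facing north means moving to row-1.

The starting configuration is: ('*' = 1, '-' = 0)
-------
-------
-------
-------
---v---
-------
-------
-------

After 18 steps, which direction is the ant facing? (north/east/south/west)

north

[0] -------
-------
-------
-------
---v---
-------
-------
-------
[1] -------
-------
-------
-------
--<*---
-------
-------
-------
[2] -------
-------
-------
--^----
--**---
-------
-------
-------
[3] -------
-------
-------
--*>---
--**---
-------
-------
-------
[4] -------
-------
-------
--**---
--*v---
-------
-------
-------
[5] -------
-------
-------
--**---
--*->--
-------
-------
-------
[6] -------
-------
-------
--**---
--*-*--
----v--
-------
-------
[7] -------
-------
-------
--**---
--*-*--
---<*--
-------
-------
[8] -------
-------
-------
--**---
--*^*--
---**--
-------
-------
[9] -------
-------
-------
--**---
--**>--
---**--
-------
-------
[10] -------
-------
-------
--**^--
--**---
---**--
-------
-------
[11] -------
-------
-------
--***>-
--**---
---**--
-------
-------
[12] -------
-------
-------
--****-
--**-v-
---**--
-------
-------
[13] -------
-------
-------
--****-
--**<*-
---**--
-------
-------
[14] -------
-------
-------
--**^*-
--****-
---**--
-------
-------
[15] -------
-------
-------
--*<-*-
--****-
---**--
-------
-------
[16] -------
-------
-------
--*--*-
--*v**-
---**--
-------
-------
[17] -------
-------
-------
--*--*-
--*->*-
---**--
-------
-------
[18] -------
-------
-------
--*-^*-
--*--*-
---**--
-------
-------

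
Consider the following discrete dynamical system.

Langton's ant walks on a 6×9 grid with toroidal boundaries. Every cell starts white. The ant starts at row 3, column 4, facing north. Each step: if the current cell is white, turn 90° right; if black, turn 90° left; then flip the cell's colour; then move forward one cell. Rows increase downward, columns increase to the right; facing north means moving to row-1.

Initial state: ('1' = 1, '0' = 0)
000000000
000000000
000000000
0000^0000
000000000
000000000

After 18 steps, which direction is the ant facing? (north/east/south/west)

south

t=0: 000000000
000000000
000000000
0000^0000
000000000
000000000
t=1: 000000000
000000000
000000000
00001>000
000000000
000000000
t=2: 000000000
000000000
000000000
000011000
00000v000
000000000
t=3: 000000000
000000000
000000000
000011000
0000<1000
000000000
t=4: 000000000
000000000
000000000
0000^1000
000011000
000000000
t=5: 000000000
000000000
000000000
000<01000
000011000
000000000
t=6: 000000000
000000000
000^00000
000101000
000011000
000000000
t=7: 000000000
000000000
0001>0000
000101000
000011000
000000000
t=8: 000000000
000000000
000110000
0001v1000
000011000
000000000
t=9: 000000000
000000000
000110000
000<11000
000011000
000000000
t=10: 000000000
000000000
000110000
000011000
000v11000
000000000
t=11: 000000000
000000000
000110000
000011000
00<111000
000000000
t=12: 000000000
000000000
000110000
00^011000
001111000
000000000
t=13: 000000000
000000000
000110000
001>11000
001111000
000000000
t=14: 000000000
000000000
000110000
001111000
001v11000
000000000
t=15: 000000000
000000000
000110000
001111000
0010>1000
000000000
t=16: 000000000
000000000
000110000
0011^1000
001001000
000000000
t=17: 000000000
000000000
000110000
001<01000
001001000
000000000
t=18: 000000000
000000000
000110000
001001000
001v01000
000000000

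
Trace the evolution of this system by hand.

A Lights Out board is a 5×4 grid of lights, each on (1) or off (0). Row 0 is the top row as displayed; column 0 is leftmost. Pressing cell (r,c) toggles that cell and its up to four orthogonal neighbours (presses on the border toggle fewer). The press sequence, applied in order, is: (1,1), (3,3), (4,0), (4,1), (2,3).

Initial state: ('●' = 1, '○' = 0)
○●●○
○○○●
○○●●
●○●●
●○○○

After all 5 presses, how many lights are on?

11

[0] ○●●○
○○○●
○○●●
●○●●
●○○○
[1] ○○●○
●●●●
○●●●
●○●●
●○○○
[2] ○○●○
●●●●
○●●○
●○○○
●○○●
[3] ○○●○
●●●●
○●●○
○○○○
○●○●
[4] ○○●○
●●●●
○●●○
○●○○
●○●●
[5] ○○●○
●●●○
○●○●
○●○●
●○●●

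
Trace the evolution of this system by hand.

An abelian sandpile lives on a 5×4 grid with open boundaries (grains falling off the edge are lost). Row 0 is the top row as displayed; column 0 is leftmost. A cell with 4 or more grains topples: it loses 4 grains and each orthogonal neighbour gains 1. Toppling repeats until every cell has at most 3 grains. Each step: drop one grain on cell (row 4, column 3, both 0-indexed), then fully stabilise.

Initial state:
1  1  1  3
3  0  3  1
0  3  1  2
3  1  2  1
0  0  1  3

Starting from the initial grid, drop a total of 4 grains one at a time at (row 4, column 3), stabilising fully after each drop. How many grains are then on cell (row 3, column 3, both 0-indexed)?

2

[0] 1  1  1  3
3  0  3  1
0  3  1  2
3  1  2  1
0  0  1  3
[1] 1  1  1  3
3  0  3  1
0  3  1  2
3  1  2  2
0  0  2  0
[2] 1  1  1  3
3  0  3  1
0  3  1  2
3  1  2  2
0  0  2  1
[3] 1  1  1  3
3  0  3  1
0  3  1  2
3  1  2  2
0  0  2  2
[4] 1  1  1  3
3  0  3  1
0  3  1  2
3  1  2  2
0  0  2  3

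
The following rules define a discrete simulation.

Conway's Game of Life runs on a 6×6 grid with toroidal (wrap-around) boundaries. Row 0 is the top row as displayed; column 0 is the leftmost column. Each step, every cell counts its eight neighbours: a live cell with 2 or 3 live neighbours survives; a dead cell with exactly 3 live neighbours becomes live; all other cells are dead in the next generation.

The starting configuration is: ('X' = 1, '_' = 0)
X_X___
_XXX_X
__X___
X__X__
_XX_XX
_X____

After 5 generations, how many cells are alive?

9

[0] X_X___
_XXX_X
__X___
X__X__
_XX_XX
_X____
[1] X__X__
X__X__
X___X_
X__XXX
_XXXXX
___X_X
[2] X_XX_X
XX_XX_
XX____
______
_X____
_X___X
[3] ___X__
___XX_
XXX__X
XX____
X_____
_X__XX
[4] __XX_X
XX_XXX
__XXXX
__X___
______
X___XX
[5] __X___
_X____
______
__X_X_
_____X
X__XXX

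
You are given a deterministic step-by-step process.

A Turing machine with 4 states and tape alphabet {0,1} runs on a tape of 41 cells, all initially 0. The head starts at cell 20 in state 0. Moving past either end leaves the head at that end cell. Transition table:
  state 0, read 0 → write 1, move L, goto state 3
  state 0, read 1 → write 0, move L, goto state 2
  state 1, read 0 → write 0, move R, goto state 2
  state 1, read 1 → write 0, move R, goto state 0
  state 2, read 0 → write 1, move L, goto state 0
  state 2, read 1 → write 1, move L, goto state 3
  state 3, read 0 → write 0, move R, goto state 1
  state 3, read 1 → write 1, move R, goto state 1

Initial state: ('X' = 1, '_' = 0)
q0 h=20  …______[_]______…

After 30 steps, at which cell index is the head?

30

k=0  q0 h=20  …______[_]______…
k=1  q3 h=19  …______[_]X_____…
k=2  q1 h=20  …______[X]______…
k=3  q0 h=21  …______[_]______…
k=4  q3 h=20  …______[_]X_____…
k=5  q1 h=21  …______[X]______…
k=6  q0 h=22  …______[_]______…
k=7  q3 h=21  …______[_]X_____…
k=8  q1 h=22  …______[X]______…
k=9  q0 h=23  …______[_]______…
k=10  q3 h=22  …______[_]X_____…
k=11  q1 h=23  …______[X]______…
k=12  q0 h=24  …______[_]______…
k=13  q3 h=23  …______[_]X_____…
k=14  q1 h=24  …______[X]______…
k=15  q0 h=25  …______[_]______…
k=16  q3 h=24  …______[_]X_____…
k=17  q1 h=25  …______[X]______…
k=18  q0 h=26  …______[_]______…
k=19  q3 h=25  …______[_]X_____…
k=20  q1 h=26  …______[X]______…
k=21  q0 h=27  …______[_]______…
k=22  q3 h=26  …______[_]X_____…
k=23  q1 h=27  …______[X]______…
k=24  q0 h=28  …______[_]______…
k=25  q3 h=27  …______[_]X_____…
k=26  q1 h=28  …______[X]______…
k=27  q0 h=29  …______[_]______…
k=28  q3 h=28  …______[_]X_____…
k=29  q1 h=29  …______[X]______…
k=30  q0 h=30  …______[_]______…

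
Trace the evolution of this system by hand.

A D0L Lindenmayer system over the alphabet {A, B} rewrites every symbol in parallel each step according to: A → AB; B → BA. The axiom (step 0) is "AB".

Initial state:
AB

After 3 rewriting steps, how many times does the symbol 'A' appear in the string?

step 0: AB
step 1: ABBA
step 2: ABBABAAB
step 3: ABBABAABBAABABBA

8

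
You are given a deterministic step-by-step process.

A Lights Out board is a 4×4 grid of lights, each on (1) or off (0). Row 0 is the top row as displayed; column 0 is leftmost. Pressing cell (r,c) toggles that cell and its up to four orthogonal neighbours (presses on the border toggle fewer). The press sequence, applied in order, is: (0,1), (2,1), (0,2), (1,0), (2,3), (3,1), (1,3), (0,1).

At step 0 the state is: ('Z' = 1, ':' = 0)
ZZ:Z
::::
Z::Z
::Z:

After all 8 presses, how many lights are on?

7

k=0  ZZ:Z
::::
Z::Z
::Z:
k=1  ::ZZ
:Z::
Z::Z
::Z:
k=2  ::ZZ
::::
:ZZZ
:ZZ:
k=3  :Z::
::Z:
:ZZZ
:ZZ:
k=4  ZZ::
ZZZ:
ZZZZ
:ZZ:
k=5  ZZ::
ZZZZ
ZZ::
:ZZZ
k=6  ZZ::
ZZZZ
Z:::
Z::Z
k=7  ZZ:Z
ZZ::
Z::Z
Z::Z
k=8  ::ZZ
Z:::
Z::Z
Z::Z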